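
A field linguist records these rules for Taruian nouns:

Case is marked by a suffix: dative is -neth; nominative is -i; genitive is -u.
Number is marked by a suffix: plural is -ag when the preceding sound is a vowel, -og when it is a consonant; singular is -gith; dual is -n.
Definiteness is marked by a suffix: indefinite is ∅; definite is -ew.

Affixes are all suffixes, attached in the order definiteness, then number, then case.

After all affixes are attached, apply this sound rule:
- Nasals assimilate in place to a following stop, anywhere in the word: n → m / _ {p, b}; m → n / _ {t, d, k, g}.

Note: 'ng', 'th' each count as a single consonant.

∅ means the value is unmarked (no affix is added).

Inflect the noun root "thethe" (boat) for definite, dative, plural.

Attach definiteness definite -ew → thetheew.
Attach number plural -og (after consonant 'w') → thetheewog.
Attach case dative -neth → thetheewogneth.
Nasal assimilation: no change.

thetheewogneth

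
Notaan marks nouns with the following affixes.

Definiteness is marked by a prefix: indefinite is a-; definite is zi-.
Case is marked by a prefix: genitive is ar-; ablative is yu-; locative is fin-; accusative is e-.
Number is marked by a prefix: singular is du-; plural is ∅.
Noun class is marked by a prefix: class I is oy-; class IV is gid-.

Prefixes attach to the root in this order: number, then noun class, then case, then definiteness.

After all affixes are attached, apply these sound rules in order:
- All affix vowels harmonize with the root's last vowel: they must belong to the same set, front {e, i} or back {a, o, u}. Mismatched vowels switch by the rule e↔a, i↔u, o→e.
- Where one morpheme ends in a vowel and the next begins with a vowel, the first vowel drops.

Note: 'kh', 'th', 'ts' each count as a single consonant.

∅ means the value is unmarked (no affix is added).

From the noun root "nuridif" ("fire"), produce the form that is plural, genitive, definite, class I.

number = plural: zero marking, form stays nuridif.
Attach noun class class I oy- → oynuridif.
Attach case genitive ar- → aroynuridif.
Attach definiteness definite zi- → ziaroynuridif.
Apply vowel harmony: ziaroynuridif → ziereynuridif.
Apply vowel deletion: ziereynuridif → zereynuridif.

zereynuridif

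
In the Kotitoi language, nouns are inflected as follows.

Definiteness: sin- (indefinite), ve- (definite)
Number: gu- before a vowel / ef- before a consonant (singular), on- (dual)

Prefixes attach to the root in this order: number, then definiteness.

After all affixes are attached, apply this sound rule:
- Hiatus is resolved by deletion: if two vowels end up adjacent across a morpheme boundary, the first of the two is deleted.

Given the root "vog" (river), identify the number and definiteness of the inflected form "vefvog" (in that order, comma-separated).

Segment: ve-ef-vog.
number: gu/ef- → singular.
definiteness: ve- → definite.

singular, definite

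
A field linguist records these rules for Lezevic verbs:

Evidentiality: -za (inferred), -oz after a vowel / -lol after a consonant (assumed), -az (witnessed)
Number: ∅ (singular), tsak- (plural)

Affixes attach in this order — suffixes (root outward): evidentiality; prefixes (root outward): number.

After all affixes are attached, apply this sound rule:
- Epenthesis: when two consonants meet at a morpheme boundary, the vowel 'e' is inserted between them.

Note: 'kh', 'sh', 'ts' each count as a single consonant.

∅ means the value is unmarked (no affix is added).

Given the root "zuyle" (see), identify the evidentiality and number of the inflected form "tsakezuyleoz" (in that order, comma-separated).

Segment: tsak-zuyle-oz.
evidentiality: -oz/lol → assumed.
number: tsak- → plural.

assumed, plural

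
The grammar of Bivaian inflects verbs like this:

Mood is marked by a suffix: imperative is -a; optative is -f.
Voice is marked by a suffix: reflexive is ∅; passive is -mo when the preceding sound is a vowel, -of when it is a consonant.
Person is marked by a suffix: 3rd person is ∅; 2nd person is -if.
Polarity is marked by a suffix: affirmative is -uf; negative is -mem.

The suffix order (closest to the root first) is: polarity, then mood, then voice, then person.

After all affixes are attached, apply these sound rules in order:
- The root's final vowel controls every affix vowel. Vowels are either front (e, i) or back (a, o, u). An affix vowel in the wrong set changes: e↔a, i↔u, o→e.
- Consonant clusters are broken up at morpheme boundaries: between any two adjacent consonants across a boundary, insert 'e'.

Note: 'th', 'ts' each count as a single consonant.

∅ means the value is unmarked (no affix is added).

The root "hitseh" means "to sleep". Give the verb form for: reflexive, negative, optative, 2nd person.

hitsehememefif

Attach polarity negative -mem → hitsehmem.
Attach mood optative -f → hitsehmemf.
voice = reflexive: zero marking, form stays hitsehmemf.
Attach person 2nd person -if → hitsehmemfif.
Vowel harmony: no change.
Apply epenthesis: hitsehmemfif → hitsehememefif.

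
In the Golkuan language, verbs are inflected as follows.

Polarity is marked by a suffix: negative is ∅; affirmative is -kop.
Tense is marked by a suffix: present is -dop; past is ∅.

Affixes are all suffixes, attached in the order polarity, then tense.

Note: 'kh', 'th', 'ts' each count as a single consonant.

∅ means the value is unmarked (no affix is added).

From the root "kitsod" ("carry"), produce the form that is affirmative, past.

kitsodkop

Attach polarity affirmative -kop → kitsodkop.
tense = past: zero marking, form stays kitsodkop.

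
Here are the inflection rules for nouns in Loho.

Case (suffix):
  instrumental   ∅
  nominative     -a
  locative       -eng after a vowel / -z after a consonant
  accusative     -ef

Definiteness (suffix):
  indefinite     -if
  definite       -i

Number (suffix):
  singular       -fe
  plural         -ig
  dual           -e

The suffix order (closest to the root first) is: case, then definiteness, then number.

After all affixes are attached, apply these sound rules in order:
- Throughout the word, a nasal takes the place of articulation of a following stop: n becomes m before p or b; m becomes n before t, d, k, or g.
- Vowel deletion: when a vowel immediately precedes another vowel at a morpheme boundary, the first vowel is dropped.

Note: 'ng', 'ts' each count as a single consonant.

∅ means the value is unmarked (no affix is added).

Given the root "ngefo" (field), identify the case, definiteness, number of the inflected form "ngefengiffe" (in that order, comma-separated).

Segment: ngefo-eng-if-fe.
case: -eng/z → locative.
definiteness: -if → indefinite.
number: -fe → singular.

locative, indefinite, singular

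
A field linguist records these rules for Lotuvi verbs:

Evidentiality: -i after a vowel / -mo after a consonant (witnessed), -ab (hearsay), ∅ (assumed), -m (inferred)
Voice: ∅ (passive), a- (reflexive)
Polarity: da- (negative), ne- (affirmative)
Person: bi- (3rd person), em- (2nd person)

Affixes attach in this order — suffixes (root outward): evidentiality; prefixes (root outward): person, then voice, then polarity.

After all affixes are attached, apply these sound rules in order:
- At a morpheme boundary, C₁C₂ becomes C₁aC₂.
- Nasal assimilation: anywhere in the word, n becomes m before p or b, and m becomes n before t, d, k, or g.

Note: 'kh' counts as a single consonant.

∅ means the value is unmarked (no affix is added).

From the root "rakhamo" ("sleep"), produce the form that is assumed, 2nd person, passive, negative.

Attach person 2nd person em- → emrakhamo.
voice = passive: zero marking, form stays emrakhamo.
Attach polarity negative da- → daemrakhamo.
evidentiality = assumed: zero marking, form stays daemrakhamo.
Apply epenthesis: daemrakhamo → daemarakhamo.
Nasal assimilation: no change.

daemarakhamo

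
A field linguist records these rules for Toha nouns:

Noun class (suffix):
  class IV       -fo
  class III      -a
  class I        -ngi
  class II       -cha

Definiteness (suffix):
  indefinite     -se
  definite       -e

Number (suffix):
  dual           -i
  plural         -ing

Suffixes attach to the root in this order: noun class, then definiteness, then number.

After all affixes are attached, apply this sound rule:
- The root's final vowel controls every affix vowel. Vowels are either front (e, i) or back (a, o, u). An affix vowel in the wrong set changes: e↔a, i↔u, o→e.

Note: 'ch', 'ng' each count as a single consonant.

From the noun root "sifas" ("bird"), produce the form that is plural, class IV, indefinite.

sifasfosaung

Attach noun class class IV -fo → sifasfo.
Attach definiteness indefinite -se → sifasfose.
Attach number plural -ing → sifasfoseing.
Apply vowel harmony: sifasfoseing → sifasfosaung.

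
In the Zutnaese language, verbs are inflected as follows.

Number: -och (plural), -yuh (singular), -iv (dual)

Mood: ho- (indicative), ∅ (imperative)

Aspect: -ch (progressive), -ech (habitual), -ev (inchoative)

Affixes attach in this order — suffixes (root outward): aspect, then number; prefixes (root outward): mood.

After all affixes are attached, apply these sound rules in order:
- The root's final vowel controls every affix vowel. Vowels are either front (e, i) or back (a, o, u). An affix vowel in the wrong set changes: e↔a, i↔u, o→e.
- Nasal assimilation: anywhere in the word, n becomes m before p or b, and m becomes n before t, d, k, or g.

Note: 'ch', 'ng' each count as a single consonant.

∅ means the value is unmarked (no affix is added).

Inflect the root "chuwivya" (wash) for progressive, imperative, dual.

chuwivyachuv

Attach aspect progressive -ch → chuwivyach.
mood = imperative: zero marking, form stays chuwivyach.
Attach number dual -iv → chuwivyachiv.
Apply vowel harmony: chuwivyachiv → chuwivyachuv.
Nasal assimilation: no change.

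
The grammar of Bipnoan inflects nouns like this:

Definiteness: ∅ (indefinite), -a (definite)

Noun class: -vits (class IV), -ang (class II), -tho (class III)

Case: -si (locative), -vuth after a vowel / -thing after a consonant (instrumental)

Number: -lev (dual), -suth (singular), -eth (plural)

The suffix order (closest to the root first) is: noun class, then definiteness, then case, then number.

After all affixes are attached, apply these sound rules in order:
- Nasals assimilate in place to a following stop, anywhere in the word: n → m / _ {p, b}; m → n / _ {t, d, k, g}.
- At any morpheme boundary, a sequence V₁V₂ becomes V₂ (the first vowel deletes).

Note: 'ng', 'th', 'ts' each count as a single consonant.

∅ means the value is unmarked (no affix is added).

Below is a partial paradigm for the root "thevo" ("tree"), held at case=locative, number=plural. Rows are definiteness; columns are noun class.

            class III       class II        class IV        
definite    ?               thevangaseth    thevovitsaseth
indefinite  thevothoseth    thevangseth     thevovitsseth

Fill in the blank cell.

Attach noun class class III -tho → thevotho.
Attach definiteness definite -a → thevothoa.
Attach case locative -si → thevothoasi.
Attach number plural -eth → thevothoasieth.
Nasal assimilation: no change.
Apply vowel deletion: thevothoasieth → thevothaseth.

thevothaseth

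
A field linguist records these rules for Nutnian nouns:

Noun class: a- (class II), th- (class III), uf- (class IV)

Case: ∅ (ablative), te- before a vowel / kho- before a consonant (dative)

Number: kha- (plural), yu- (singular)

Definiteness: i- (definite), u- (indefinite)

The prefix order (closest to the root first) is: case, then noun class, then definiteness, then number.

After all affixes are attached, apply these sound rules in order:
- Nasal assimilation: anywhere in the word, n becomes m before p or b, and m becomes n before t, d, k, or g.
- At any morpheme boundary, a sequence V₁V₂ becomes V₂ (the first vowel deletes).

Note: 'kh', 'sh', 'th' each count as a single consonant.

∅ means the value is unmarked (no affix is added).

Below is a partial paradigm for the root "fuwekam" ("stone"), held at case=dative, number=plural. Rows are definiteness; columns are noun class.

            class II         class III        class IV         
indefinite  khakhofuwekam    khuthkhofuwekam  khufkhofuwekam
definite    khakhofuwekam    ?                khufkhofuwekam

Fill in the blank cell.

khithkhofuwekam

Attach case dative kho- (before consonant 'f') → khofuwekam.
Attach noun class class III th- → thkhofuwekam.
Attach definiteness definite i- → ithkhofuwekam.
Attach number plural kha- → khaithkhofuwekam.
Nasal assimilation: no change.
Apply vowel deletion: khaithkhofuwekam → khithkhofuwekam.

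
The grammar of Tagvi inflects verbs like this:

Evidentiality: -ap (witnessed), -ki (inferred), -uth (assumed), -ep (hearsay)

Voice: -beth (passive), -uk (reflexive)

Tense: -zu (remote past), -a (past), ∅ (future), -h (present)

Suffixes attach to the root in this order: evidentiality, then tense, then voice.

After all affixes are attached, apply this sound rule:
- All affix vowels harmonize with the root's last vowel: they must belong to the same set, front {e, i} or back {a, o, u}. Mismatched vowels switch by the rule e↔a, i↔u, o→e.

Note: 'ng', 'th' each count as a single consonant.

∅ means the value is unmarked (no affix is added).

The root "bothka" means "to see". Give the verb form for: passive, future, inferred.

Attach evidentiality inferred -ki → bothkaki.
tense = future: zero marking, form stays bothkaki.
Attach voice passive -beth → bothkakibeth.
Apply vowel harmony: bothkakibeth → bothkakubath.

bothkakubath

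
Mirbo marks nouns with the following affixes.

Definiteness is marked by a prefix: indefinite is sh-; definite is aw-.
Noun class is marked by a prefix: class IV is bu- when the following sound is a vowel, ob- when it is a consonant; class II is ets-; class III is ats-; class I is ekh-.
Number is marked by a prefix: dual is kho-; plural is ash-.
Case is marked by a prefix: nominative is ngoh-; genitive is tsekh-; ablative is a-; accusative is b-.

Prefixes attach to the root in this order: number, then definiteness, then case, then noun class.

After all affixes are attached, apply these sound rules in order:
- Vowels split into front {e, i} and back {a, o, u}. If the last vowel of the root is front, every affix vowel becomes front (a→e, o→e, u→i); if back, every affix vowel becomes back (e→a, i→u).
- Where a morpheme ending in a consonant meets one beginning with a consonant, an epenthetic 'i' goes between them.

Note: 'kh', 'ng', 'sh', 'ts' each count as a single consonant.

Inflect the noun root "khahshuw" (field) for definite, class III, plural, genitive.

atsitsakhawashikhahshuw

Attach number plural ash- → ashkhahshuw.
Attach definiteness definite aw- → awashkhahshuw.
Attach case genitive tsekh- → tsekhawashkhahshuw.
Attach noun class class III ats- → atstsekhawashkhahshuw.
Apply vowel harmony: atstsekhawashkhahshuw → atstsakhawashkhahshuw.
Apply epenthesis: atstsakhawashkhahshuw → atsitsakhawashikhahshuw.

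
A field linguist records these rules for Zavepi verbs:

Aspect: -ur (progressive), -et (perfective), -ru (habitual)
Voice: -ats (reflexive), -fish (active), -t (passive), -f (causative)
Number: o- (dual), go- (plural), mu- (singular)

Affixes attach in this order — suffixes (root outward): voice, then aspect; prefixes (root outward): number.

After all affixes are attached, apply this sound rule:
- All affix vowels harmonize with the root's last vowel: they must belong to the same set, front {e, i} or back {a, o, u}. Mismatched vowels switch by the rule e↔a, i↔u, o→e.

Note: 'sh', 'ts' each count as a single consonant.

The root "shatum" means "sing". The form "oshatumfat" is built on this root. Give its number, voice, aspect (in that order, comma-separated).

Segment: o-shatum-f-et.
number: o- → dual.
voice: -f → causative.
aspect: -et → perfective.

dual, causative, perfective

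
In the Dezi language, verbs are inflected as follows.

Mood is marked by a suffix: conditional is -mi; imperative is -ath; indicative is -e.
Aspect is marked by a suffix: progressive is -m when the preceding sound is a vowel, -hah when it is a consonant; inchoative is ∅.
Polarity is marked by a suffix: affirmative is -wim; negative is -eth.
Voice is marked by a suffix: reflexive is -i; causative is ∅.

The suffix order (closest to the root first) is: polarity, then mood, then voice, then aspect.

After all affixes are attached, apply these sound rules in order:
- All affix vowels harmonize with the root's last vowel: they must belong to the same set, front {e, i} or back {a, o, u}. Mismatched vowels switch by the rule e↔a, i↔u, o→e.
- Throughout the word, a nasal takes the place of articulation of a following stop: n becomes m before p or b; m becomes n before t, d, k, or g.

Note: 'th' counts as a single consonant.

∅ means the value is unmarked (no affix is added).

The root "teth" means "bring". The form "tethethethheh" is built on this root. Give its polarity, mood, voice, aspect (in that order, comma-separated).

Segment: teth-eth-ath-hah.
polarity: -eth → negative.
mood: -ath → imperative.
voice: ∅ → causative.
aspect: -m/hah → progressive.

negative, imperative, causative, progressive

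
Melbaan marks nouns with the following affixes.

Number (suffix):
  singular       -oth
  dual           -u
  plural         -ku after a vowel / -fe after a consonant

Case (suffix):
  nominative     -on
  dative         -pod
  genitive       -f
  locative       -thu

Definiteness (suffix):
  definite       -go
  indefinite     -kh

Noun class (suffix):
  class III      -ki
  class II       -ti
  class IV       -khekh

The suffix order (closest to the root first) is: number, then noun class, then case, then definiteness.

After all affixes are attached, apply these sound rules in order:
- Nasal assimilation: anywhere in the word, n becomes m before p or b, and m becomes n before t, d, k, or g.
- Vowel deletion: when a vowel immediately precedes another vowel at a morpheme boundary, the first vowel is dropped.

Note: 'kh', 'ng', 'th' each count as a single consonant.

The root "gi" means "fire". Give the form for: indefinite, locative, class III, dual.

Attach number dual -u → giu.
Attach noun class class III -ki → giuki.
Attach case locative -thu → giukithu.
Attach definiteness indefinite -kh → giukithukh.
Nasal assimilation: no change.
Apply vowel deletion: giukithukh → gukithukh.

gukithukh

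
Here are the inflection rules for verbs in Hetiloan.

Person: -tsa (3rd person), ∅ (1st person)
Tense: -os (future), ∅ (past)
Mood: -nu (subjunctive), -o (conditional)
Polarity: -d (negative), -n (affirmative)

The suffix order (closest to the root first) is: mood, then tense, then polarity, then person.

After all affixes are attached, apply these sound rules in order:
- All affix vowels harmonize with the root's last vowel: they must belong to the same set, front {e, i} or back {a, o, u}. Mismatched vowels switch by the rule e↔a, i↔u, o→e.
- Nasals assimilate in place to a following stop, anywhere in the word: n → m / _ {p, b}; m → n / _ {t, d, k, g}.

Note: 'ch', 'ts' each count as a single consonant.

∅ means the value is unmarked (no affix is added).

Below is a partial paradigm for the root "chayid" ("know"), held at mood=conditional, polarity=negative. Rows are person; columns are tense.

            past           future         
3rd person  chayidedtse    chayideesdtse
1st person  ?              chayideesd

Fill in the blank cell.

chayided

Attach mood conditional -o → chayido.
tense = past: zero marking, form stays chayido.
Attach polarity negative -d → chayidod.
person = 1st person: zero marking, form stays chayidod.
Apply vowel harmony: chayidod → chayided.
Nasal assimilation: no change.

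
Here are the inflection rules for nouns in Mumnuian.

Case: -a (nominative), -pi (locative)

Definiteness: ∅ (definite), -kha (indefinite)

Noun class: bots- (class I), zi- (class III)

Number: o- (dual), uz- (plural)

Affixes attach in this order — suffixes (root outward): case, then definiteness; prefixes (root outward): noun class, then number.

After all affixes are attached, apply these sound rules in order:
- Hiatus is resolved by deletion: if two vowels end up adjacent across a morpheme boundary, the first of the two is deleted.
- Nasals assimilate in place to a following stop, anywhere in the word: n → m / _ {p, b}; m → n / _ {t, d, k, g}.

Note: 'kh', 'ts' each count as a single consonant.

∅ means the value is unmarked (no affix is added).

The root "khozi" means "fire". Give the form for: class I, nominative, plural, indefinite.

uzbotskhozakha

Attach noun class class I bots- → botskhozi.
Attach case nominative -a → botskhozia.
Attach number plural uz- → uzbotskhozia.
Attach definiteness indefinite -kha → uzbotskhoziakha.
Apply vowel deletion: uzbotskhoziakha → uzbotskhozakha.
Nasal assimilation: no change.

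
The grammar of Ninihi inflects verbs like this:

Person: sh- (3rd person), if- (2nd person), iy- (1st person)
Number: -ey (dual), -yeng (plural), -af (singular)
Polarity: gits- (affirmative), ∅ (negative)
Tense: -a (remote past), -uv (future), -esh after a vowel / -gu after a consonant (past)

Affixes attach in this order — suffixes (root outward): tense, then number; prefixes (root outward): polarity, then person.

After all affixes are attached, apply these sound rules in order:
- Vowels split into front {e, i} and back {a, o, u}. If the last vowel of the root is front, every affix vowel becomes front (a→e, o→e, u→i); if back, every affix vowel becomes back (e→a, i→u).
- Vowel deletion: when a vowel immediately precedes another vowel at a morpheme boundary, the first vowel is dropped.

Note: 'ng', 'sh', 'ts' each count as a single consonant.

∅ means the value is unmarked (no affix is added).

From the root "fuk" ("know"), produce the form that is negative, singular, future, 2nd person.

uffukuvaf

polarity = negative: zero marking, form stays fuk.
Attach tense future -uv → fukuv.
Attach number singular -af → fukuvaf.
Attach person 2nd person if- → iffukuvaf.
Apply vowel harmony: iffukuvaf → uffukuvaf.
Vowel deletion: no change.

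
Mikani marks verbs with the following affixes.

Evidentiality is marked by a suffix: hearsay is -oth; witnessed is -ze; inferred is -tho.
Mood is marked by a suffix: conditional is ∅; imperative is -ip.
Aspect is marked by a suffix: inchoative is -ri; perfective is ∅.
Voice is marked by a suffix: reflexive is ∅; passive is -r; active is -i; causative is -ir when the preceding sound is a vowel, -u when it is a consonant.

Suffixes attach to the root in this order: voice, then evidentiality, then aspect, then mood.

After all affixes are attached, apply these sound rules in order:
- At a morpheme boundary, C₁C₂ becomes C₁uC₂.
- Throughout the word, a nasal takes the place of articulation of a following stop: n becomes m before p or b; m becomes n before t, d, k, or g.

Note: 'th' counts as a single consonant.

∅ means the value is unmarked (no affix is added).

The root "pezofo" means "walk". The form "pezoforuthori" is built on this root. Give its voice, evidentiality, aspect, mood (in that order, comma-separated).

Segment: pezofo-r-tho-ri.
voice: -r → passive.
evidentiality: -tho → inferred.
aspect: -ri → inchoative.
mood: ∅ → conditional.

passive, inferred, inchoative, conditional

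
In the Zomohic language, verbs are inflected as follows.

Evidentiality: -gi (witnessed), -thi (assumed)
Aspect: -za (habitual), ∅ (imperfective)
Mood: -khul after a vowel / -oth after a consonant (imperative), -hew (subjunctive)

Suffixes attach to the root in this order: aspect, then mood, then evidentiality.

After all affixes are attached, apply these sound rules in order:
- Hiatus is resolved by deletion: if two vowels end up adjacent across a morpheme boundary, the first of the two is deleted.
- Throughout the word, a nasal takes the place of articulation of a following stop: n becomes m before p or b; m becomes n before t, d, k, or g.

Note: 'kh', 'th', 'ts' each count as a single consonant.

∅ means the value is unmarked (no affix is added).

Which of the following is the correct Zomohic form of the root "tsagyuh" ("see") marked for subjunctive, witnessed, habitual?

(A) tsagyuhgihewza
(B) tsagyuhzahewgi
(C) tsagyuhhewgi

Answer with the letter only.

B

Attach aspect habitual -za → tsagyuhza.
Attach mood subjunctive -hew → tsagyuhzahew.
Attach evidentiality witnessed -gi → tsagyuhzahewgi.
Vowel deletion: no change.
Nasal assimilation: no change.
So the correct form is tsagyuhzahewgi, option (B).
(A) tsagyuhgihewza is wrong: it has the affixes in the wrong order.
(C) tsagyuhhewgi is wrong: it uses imperfective instead of habitual for aspect.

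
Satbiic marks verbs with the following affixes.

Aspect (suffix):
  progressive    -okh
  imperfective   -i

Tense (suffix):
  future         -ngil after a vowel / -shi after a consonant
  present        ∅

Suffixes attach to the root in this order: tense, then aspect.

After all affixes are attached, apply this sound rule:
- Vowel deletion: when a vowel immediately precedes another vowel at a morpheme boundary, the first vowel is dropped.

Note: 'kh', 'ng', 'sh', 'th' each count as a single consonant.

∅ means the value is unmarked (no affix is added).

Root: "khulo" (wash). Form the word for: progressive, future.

Attach tense future -ngil (after vowel 'o') → khulongil.
Attach aspect progressive -okh → khulongilokh.
Vowel deletion: no change.

khulongilokh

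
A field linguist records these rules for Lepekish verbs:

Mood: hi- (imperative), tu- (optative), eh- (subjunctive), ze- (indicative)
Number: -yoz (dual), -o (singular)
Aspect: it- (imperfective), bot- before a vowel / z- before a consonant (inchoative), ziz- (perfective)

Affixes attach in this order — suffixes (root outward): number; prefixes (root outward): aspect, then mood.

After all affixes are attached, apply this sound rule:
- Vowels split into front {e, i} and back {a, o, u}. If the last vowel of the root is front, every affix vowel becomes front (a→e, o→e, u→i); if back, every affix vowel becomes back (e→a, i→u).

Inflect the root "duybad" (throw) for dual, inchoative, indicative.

Attach aspect inchoative z- (before consonant 'd') → zduybad.
Attach number dual -yoz → zduybadyoz.
Attach mood indicative ze- → zezduybadyoz.
Apply vowel harmony: zezduybadyoz → zazduybadyoz.

zazduybadyoz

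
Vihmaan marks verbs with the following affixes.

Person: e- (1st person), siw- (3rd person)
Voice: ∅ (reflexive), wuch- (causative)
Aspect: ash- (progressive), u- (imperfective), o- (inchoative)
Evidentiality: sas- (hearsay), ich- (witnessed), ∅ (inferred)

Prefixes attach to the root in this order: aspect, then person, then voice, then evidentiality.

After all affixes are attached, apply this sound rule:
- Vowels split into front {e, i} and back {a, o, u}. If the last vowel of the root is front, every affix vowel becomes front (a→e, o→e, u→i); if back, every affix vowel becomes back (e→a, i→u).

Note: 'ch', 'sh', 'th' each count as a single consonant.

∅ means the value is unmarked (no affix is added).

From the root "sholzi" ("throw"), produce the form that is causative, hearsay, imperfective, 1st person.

seswicheisholzi

Attach aspect imperfective u- → usholzi.
Attach person 1st person e- → eusholzi.
Attach voice causative wuch- → wucheusholzi.
Attach evidentiality hearsay sas- → saswucheusholzi.
Apply vowel harmony: saswucheusholzi → seswicheisholzi.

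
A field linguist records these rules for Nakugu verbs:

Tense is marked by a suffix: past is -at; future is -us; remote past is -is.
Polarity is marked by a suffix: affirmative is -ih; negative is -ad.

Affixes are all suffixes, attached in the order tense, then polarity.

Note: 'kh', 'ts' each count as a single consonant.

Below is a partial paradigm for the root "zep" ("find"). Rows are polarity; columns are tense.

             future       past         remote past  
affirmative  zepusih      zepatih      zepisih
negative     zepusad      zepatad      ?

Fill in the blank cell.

Attach tense remote past -is → zepis.
Attach polarity negative -ad → zepisad.

zepisad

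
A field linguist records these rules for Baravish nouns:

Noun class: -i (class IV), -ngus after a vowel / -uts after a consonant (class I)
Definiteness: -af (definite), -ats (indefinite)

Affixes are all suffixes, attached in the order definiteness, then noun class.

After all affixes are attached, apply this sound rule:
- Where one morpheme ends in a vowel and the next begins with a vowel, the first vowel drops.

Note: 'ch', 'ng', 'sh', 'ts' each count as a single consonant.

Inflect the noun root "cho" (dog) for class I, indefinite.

Attach definiteness indefinite -ats → choats.
Attach noun class class I -uts (after consonant 'ts') → choatsuts.
Apply vowel deletion: choatsuts → chatsuts.

chatsuts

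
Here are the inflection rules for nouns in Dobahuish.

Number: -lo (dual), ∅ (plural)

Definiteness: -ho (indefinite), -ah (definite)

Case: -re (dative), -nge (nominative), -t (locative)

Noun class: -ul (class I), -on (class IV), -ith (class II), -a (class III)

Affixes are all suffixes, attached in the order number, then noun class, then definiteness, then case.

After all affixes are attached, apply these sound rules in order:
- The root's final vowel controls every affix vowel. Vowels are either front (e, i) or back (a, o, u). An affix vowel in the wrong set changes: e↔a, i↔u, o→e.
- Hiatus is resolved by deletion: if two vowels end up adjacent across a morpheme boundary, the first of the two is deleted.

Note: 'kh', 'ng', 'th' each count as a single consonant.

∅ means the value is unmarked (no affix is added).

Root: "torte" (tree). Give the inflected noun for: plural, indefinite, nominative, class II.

number = plural: zero marking, form stays torte.
Attach noun class class II -ith → torteith.
Attach definiteness indefinite -ho → torteithho.
Attach case nominative -nge → torteithhonge.
Apply vowel harmony: torteithhonge → torteithhenge.
Apply vowel deletion: torteithhenge → tortithhenge.

tortithhenge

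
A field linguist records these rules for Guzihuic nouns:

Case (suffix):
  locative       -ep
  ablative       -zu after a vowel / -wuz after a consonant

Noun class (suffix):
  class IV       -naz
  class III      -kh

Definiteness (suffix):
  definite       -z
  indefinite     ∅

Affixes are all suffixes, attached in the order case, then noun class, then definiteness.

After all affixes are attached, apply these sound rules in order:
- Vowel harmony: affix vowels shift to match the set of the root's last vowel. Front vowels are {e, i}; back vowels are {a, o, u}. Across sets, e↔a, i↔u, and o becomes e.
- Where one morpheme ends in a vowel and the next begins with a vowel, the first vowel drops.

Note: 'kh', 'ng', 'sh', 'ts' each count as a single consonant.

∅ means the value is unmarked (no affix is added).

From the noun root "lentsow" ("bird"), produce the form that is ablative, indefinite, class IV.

lentsowwuznaz

Attach case ablative -wuz (after consonant 'w') → lentsowwuz.
Attach noun class class IV -naz → lentsowwuznaz.
definiteness = indefinite: zero marking, form stays lentsowwuznaz.
Vowel harmony: no change.
Vowel deletion: no change.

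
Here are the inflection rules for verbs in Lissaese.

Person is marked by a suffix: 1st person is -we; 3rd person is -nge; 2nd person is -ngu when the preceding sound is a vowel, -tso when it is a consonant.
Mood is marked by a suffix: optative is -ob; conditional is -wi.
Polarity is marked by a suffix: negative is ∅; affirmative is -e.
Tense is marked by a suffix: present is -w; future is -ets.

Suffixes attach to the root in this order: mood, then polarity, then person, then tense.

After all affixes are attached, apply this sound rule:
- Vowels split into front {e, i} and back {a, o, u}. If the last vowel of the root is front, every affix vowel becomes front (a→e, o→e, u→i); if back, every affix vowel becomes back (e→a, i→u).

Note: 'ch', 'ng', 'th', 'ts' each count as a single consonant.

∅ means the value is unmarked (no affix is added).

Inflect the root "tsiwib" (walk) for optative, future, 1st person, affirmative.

tsiwibebeweets

Attach mood optative -ob → tsiwibob.
Attach polarity affirmative -e → tsiwibobe.
Attach person 1st person -we → tsiwibobewe.
Attach tense future -ets → tsiwibobeweets.
Apply vowel harmony: tsiwibobeweets → tsiwibebeweets.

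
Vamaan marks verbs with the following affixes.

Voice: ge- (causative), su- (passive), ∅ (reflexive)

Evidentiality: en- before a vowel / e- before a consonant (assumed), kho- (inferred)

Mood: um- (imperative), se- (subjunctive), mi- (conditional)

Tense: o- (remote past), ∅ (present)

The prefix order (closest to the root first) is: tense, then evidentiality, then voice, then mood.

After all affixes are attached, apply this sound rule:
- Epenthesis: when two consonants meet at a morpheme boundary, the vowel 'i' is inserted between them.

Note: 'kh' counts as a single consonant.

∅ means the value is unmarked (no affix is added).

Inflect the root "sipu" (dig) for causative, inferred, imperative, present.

umigekhosipu

tense = present: zero marking, form stays sipu.
Attach evidentiality inferred kho- → khosipu.
Attach voice causative ge- → gekhosipu.
Attach mood imperative um- → umgekhosipu.
Apply epenthesis: umgekhosipu → umigekhosipu.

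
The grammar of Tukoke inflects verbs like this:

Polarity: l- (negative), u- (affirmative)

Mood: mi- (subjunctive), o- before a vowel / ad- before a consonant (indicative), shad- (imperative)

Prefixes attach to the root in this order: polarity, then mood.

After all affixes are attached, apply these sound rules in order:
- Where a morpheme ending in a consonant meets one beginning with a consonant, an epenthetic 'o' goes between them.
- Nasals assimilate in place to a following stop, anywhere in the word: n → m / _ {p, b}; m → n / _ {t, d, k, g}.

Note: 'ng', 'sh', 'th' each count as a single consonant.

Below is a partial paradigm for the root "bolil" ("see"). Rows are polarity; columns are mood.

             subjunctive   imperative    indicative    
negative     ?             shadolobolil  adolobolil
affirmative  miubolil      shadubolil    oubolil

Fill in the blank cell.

Attach polarity negative l- → lbolil.
Attach mood subjunctive mi- → milbolil.
Apply epenthesis: milbolil → milobolil.
Nasal assimilation: no change.

milobolil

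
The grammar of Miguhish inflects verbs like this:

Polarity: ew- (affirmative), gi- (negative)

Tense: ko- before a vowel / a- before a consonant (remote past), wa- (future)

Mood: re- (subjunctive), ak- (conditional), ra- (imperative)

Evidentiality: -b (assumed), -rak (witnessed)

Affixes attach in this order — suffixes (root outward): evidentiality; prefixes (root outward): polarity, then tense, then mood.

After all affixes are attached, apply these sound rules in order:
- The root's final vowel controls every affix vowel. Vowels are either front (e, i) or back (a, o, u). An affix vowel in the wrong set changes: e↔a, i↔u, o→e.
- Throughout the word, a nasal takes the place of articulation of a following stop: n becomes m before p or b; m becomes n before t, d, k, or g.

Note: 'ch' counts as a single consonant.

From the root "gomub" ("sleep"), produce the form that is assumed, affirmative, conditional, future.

akwaawgomubb

Attach polarity affirmative ew- → ewgomub.
Attach evidentiality assumed -b → ewgomubb.
Attach tense future wa- → waewgomubb.
Attach mood conditional ak- → akwaewgomubb.
Apply vowel harmony: akwaewgomubb → akwaawgomubb.
Nasal assimilation: no change.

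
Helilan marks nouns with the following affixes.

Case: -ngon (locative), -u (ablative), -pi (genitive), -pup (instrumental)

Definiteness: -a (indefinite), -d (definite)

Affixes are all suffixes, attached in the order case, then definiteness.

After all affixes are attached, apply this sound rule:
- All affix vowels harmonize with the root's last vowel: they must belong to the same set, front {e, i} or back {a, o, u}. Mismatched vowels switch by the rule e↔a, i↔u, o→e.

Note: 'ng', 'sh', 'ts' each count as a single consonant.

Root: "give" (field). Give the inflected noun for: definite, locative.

Attach case locative -ngon → givengon.
Attach definiteness definite -d → givengond.
Apply vowel harmony: givengond → givengend.

givengend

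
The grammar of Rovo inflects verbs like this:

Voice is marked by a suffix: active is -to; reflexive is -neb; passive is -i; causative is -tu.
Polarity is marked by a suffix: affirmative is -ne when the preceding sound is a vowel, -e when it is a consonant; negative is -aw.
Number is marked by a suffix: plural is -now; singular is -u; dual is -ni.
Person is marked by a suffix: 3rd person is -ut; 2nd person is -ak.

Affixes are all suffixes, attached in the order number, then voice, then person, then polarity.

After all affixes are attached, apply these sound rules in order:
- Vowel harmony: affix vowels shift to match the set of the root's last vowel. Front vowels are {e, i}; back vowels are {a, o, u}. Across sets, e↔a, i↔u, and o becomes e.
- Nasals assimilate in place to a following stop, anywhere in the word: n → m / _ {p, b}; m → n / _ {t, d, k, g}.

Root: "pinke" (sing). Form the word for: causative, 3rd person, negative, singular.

pinkeitiitew

Attach number singular -u → pinkeu.
Attach voice causative -tu → pinkeutu.
Attach person 3rd person -ut → pinkeutuut.
Attach polarity negative -aw → pinkeutuutaw.
Apply vowel harmony: pinkeutuutaw → pinkeitiitew.
Nasal assimilation: no change.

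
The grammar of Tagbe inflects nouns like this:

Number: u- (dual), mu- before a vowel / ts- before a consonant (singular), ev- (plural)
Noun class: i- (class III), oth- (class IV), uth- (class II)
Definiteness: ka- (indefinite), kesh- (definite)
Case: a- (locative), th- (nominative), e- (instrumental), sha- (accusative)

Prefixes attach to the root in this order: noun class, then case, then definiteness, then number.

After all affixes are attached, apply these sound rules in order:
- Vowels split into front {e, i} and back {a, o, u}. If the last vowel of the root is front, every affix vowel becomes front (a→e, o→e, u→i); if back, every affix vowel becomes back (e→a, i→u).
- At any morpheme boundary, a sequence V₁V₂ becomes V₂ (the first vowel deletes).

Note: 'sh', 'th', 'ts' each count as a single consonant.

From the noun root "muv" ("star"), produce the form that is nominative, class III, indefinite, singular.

Attach noun class class III i- → imuv.
Attach case nominative th- → thimuv.
Attach definiteness indefinite ka- → kathimuv.
Attach number singular ts- (before consonant 'k') → tskathimuv.
Apply vowel harmony: tskathimuv → tskathumuv.
Vowel deletion: no change.

tskathumuv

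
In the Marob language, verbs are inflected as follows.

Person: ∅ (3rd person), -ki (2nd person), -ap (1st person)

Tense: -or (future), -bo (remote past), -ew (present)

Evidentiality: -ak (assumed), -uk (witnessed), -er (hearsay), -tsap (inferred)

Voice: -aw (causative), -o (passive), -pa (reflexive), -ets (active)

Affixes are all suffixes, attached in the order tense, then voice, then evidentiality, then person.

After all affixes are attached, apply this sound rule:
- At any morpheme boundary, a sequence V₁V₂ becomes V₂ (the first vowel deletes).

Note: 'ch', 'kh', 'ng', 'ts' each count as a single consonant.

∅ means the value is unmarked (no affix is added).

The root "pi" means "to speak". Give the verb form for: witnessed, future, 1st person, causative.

porawukap

Attach tense future -or → pior.
Attach voice causative -aw → pioraw.
Attach evidentiality witnessed -uk → piorawuk.
Attach person 1st person -ap → piorawukap.
Apply vowel deletion: piorawukap → porawukap.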